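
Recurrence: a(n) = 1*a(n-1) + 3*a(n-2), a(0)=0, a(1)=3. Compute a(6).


Build bottom-up:
...a(4)=21, a(5)=57, a(6)=1*57+3*21=120


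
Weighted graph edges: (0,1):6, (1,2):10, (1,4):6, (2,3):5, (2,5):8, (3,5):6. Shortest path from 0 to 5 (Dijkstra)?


Dijkstra from 0:
Distances: {0: 0, 1: 6, 2: 16, 3: 21, 4: 12, 5: 24}
Shortest distance to 5 = 24, path = [0, 1, 2, 5]


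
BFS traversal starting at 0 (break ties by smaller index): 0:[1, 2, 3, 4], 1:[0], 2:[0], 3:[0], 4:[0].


BFS queue: start with [0]
Visit order: [0, 1, 2, 3, 4]


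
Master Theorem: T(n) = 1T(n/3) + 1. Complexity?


a=1, b=3, c=0. log_3(1)=0 = c=0. Case 2: O(n^c log n) = O(log n)
Complexity: O(log n)


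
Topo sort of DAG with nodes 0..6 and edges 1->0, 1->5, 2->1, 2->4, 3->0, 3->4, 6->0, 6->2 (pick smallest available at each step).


Kahn's algorithm, process smallest node first
Order: [3, 6, 2, 1, 0, 4, 5]


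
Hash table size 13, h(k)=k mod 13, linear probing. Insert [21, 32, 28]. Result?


Insertions: 21->slot 8; 32->slot 6; 28->slot 2
Table: [None, None, 28, None, None, None, 32, None, 21, None, None, None, None]


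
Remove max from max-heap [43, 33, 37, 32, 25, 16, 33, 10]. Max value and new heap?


Max = 43
Replace root with last, heapify down
Resulting heap: [37, 33, 33, 32, 25, 16, 10]


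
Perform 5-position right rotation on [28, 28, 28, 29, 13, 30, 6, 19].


Right rotate by 5: [29, 13, 30, 6, 19, 28, 28, 28]


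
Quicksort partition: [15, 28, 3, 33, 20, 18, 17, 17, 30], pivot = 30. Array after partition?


Elements <= 30 go left of pivot.
Result: [15, 28, 3, 20, 18, 17, 17, 30, 33], pivot at index 7


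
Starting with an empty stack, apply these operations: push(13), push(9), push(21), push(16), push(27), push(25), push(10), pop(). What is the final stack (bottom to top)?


push(13) -> [13]
push(9) -> [13, 9]
push(21) -> [13, 9, 21]
push(16) -> [13, 9, 21, 16]
push(27) -> [13, 9, 21, 16, 27]
push(25) -> [13, 9, 21, 16, 27, 25]
push(10) -> [13, 9, 21, 16, 27, 25, 10]
pop() returns 10 -> [13, 9, 21, 16, 27, 25]
Final stack (bottom to top): [13, 9, 21, 16, 27, 25]


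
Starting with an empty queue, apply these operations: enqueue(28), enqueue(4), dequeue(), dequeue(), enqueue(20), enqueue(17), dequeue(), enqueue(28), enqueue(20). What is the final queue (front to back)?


enqueue(28) -> [28]
enqueue(4) -> [28, 4]
dequeue() returns 28 -> [4]
dequeue() returns 4 -> []
enqueue(20) -> [20]
enqueue(17) -> [20, 17]
dequeue() returns 20 -> [17]
enqueue(28) -> [17, 28]
enqueue(20) -> [17, 28, 20]
Final queue (front to back): [17, 28, 20]


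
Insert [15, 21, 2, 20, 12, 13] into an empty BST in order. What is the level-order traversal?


Root = 15; build tree by BST insertion.
Level-Order traversal: [15, 2, 21, 12, 20, 13]


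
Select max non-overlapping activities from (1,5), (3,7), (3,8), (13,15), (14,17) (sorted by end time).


Greedy: pick earliest-ending, then skip overlaps.
Selected (2 activities): [(1, 5), (13, 15)]


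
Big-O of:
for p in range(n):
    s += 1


Per nesting level: O(n) = O(n)
Complexity: O(n)


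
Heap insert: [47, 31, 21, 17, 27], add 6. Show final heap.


Append 6: [47, 31, 21, 17, 27, 6]
Bubble up: no swaps needed
Result: [47, 31, 21, 17, 27, 6]


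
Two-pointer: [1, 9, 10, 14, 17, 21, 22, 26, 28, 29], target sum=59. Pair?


Two pointers: lo=0, hi=9
No pair sums to 59


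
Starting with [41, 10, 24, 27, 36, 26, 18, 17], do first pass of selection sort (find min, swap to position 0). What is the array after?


After one pass: [10, 41, 24, 27, 36, 26, 18, 17]


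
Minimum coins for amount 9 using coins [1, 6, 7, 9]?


dp[0]=0; dp[i]=1+min(dp[i-c] for c in coins)
...dp[4]=4, dp[5]=5, dp[6]=1, dp[7]=1, dp[8]=2, dp[9]=1
Minimum coins for 9 = 1


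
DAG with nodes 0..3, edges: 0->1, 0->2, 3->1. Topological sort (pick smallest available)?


Kahn's algorithm, process smallest node first
Order: [0, 2, 3, 1]


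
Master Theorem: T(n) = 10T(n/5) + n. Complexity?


a=10, b=5, c=1. log_5(10)=1.431 > c=1. Case 1: O(n^log_b(a)) = O(n^1.431)
Complexity: O(n^1.431)


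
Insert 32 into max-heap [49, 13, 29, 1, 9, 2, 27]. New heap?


Append 32: [49, 13, 29, 1, 9, 2, 27, 32]
Bubble up: swap idx 7(32) with idx 3(1); swap idx 3(32) with idx 1(13)
Result: [49, 32, 29, 13, 9, 2, 27, 1]


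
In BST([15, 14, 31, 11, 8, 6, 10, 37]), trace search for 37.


BST root = 15
Search for 37: compare at each node
Path: [15, 31, 37]


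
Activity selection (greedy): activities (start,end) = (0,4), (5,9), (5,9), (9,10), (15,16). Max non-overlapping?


Greedy: pick earliest-ending, then skip overlaps.
Selected (4 activities): [(0, 4), (5, 9), (9, 10), (15, 16)]


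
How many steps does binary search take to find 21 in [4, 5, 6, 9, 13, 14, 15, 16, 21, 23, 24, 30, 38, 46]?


Search for 21:
[0,13] mid=6 arr[6]=15
[7,13] mid=10 arr[10]=24
[7,9] mid=8 arr[8]=21
Total: 3 comparisons


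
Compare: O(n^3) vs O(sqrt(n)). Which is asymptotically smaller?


sublinear grows slower than cubic
O(sqrt(n)) is asymptotically smaller; O(n^3) grows faster


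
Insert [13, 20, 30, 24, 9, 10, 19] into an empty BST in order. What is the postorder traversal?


Root = 13; build tree by BST insertion.
Postorder traversal: [10, 9, 19, 24, 30, 20, 13]


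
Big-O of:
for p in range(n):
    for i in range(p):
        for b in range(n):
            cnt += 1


Per nesting level: O(n) * O(n) [triangular over p] * O(n) = O(n^3)
Complexity: O(n^3)


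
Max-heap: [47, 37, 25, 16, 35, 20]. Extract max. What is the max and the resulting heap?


Max = 47
Replace root with last, heapify down
Resulting heap: [37, 35, 25, 16, 20]


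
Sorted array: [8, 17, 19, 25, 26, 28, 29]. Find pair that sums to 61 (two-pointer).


Two pointers: lo=0, hi=6
No pair sums to 61


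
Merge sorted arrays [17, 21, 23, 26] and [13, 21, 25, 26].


Compare heads, take smaller each step.
Merged: [13, 17, 21, 21, 23, 25, 26, 26]


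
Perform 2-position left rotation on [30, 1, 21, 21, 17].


Left rotate by 2: [21, 21, 17, 30, 1]


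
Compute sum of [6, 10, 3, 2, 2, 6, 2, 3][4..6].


Prefix sums: [0, 6, 16, 19, 21, 23, 29, 31, 34]
Sum[4..6] = prefix[7] - prefix[4] = 31 - 21 = 10


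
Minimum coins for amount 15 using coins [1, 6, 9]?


dp[0]=0; dp[i]=1+min(dp[i-c] for c in coins)
...dp[10]=2, dp[11]=3, dp[12]=2, dp[13]=3, dp[14]=4, dp[15]=2
Minimum coins for 15 = 2


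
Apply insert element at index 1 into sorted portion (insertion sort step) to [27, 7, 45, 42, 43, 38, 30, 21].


After one pass: [7, 27, 45, 42, 43, 38, 30, 21]


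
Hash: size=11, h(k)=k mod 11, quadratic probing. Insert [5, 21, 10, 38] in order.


Insertions: 5->slot 5; 21->slot 10; 10->slot 0; 38->slot 6
Table: [10, None, None, None, None, 5, 38, None, None, None, 21]


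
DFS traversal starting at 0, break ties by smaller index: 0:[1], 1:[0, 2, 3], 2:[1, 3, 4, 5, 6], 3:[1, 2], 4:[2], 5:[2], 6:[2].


DFS stack-based: start with [0]
Visit order: [0, 1, 2, 3, 4, 5, 6]


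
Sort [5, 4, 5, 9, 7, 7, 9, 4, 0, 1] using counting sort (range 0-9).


Count array: [1, 1, 0, 0, 2, 2, 0, 2, 0, 2]
Reconstruct: [0, 1, 4, 4, 5, 5, 7, 7, 9, 9]


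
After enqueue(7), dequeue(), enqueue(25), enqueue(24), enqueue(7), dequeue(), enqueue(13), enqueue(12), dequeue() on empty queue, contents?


enqueue(7) -> [7]
dequeue() returns 7 -> []
enqueue(25) -> [25]
enqueue(24) -> [25, 24]
enqueue(7) -> [25, 24, 7]
dequeue() returns 25 -> [24, 7]
enqueue(13) -> [24, 7, 13]
enqueue(12) -> [24, 7, 13, 12]
dequeue() returns 24 -> [7, 13, 12]
Final queue (front to back): [7, 13, 12]


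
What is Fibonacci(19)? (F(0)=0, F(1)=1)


F(n)=F(n-1)+F(n-2)
...F(17)=1597, F(18)=2584, F(19)=4181


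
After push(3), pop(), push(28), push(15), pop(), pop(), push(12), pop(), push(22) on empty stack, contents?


push(3) -> [3]
pop() returns 3 -> []
push(28) -> [28]
push(15) -> [28, 15]
pop() returns 15 -> [28]
pop() returns 28 -> []
push(12) -> [12]
pop() returns 12 -> []
push(22) -> [22]
Final stack (bottom to top): [22]


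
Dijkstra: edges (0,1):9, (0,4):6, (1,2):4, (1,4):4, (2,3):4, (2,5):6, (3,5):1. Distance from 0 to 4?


Dijkstra from 0:
Distances: {0: 0, 1: 9, 2: 13, 3: 17, 4: 6, 5: 18}
Shortest distance to 4 = 6, path = [0, 4]


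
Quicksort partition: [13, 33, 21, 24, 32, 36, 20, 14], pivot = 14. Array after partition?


Elements <= 14 go left of pivot.
Result: [13, 14, 21, 24, 32, 36, 20, 33], pivot at index 1


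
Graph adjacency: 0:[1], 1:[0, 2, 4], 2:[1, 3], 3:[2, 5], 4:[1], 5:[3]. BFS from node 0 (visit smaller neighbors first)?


BFS queue: start with [0]
Visit order: [0, 1, 2, 4, 3, 5]


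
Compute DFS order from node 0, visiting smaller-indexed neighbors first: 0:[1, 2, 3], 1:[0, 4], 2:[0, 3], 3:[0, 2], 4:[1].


DFS stack-based: start with [0]
Visit order: [0, 1, 4, 2, 3]


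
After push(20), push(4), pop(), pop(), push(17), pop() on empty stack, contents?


push(20) -> [20]
push(4) -> [20, 4]
pop() returns 4 -> [20]
pop() returns 20 -> []
push(17) -> [17]
pop() returns 17 -> []
Final stack (bottom to top): []


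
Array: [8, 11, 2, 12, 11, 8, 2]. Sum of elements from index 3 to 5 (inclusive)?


Prefix sums: [0, 8, 19, 21, 33, 44, 52, 54]
Sum[3..5] = prefix[6] - prefix[3] = 52 - 21 = 31


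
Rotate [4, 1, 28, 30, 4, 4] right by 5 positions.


Right rotate by 5: [1, 28, 30, 4, 4, 4]


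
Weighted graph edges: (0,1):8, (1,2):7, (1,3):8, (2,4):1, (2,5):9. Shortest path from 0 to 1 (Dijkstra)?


Dijkstra from 0:
Distances: {0: 0, 1: 8, 2: 15, 3: 16, 4: 16, 5: 24}
Shortest distance to 1 = 8, path = [0, 1]


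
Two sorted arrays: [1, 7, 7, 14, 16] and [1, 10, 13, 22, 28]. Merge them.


Compare heads, take smaller each step.
Merged: [1, 1, 7, 7, 10, 13, 14, 16, 22, 28]


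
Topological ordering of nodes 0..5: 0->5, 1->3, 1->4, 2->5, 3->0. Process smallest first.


Kahn's algorithm, process smallest node first
Order: [1, 2, 3, 0, 4, 5]


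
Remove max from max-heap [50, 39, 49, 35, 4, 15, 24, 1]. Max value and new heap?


Max = 50
Replace root with last, heapify down
Resulting heap: [49, 39, 24, 35, 4, 15, 1]


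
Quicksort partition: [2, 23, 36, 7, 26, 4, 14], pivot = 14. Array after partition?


Elements <= 14 go left of pivot.
Result: [2, 7, 4, 14, 26, 36, 23], pivot at index 3


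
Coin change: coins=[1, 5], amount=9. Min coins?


dp[0]=0; dp[i]=1+min(dp[i-c] for c in coins)
...dp[4]=4, dp[5]=1, dp[6]=2, dp[7]=3, dp[8]=4, dp[9]=5
Minimum coins for 9 = 5


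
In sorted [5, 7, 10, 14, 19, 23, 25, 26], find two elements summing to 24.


Two pointers: lo=0, hi=7
Found pair: (5, 19) summing to 24


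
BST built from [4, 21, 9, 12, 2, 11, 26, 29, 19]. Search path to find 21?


BST root = 4
Search for 21: compare at each node
Path: [4, 21]


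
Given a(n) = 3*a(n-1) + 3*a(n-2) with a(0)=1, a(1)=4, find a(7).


Build bottom-up:
...a(5)=819, a(6)=3105, a(7)=3*3105+3*819=11772


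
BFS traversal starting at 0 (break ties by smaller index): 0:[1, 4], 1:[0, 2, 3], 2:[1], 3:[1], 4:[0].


BFS queue: start with [0]
Visit order: [0, 1, 4, 2, 3]


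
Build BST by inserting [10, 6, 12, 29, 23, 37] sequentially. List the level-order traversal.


Root = 10; build tree by BST insertion.
Level-Order traversal: [10, 6, 12, 29, 23, 37]


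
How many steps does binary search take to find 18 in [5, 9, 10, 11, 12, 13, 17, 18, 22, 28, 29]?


Search for 18:
[0,10] mid=5 arr[5]=13
[6,10] mid=8 arr[8]=22
[6,7] mid=6 arr[6]=17
[7,7] mid=7 arr[7]=18
Total: 4 comparisons


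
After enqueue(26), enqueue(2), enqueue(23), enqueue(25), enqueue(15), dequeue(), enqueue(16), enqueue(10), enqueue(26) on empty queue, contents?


enqueue(26) -> [26]
enqueue(2) -> [26, 2]
enqueue(23) -> [26, 2, 23]
enqueue(25) -> [26, 2, 23, 25]
enqueue(15) -> [26, 2, 23, 25, 15]
dequeue() returns 26 -> [2, 23, 25, 15]
enqueue(16) -> [2, 23, 25, 15, 16]
enqueue(10) -> [2, 23, 25, 15, 16, 10]
enqueue(26) -> [2, 23, 25, 15, 16, 10, 26]
Final queue (front to back): [2, 23, 25, 15, 16, 10, 26]


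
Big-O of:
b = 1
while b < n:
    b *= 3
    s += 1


Per nesting level: O(log n) = O(log n)
Complexity: O(log n)


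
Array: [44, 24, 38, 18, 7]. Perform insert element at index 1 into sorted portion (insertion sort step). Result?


After one pass: [24, 44, 38, 18, 7]


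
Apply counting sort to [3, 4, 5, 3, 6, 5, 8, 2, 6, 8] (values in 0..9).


Count array: [0, 0, 1, 2, 1, 2, 2, 0, 2, 0]
Reconstruct: [2, 3, 3, 4, 5, 5, 6, 6, 8, 8]


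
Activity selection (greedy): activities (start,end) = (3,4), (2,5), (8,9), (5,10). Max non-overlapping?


Greedy: pick earliest-ending, then skip overlaps.
Selected (2 activities): [(3, 4), (8, 9)]


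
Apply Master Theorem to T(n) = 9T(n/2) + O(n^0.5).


a=9, b=2, c=0.5. log_2(9)=3.170 > c=0.5. Case 1: O(n^log_b(a)) = O(n^3.170)
Complexity: O(n^3.170)


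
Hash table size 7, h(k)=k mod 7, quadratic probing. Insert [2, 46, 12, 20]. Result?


Insertions: 2->slot 2; 46->slot 4; 12->slot 5; 20->slot 6
Table: [None, None, 2, None, 46, 12, 20]


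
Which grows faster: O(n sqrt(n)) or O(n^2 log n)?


n^1.5 grows slower than n^2 log n
O(n sqrt(n)) is asymptotically smaller; O(n^2 log n) grows faster


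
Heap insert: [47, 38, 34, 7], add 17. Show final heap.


Append 17: [47, 38, 34, 7, 17]
Bubble up: no swaps needed
Result: [47, 38, 34, 7, 17]


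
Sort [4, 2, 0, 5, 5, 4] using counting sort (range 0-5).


Count array: [1, 0, 1, 0, 2, 2]
Reconstruct: [0, 2, 4, 4, 5, 5]


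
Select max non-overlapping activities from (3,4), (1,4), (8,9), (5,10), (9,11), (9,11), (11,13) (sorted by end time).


Greedy: pick earliest-ending, then skip overlaps.
Selected (4 activities): [(3, 4), (8, 9), (9, 11), (11, 13)]


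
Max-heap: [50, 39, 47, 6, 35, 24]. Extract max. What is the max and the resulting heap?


Max = 50
Replace root with last, heapify down
Resulting heap: [47, 39, 24, 6, 35]


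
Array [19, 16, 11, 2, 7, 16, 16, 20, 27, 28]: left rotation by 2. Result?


Left rotate by 2: [11, 2, 7, 16, 16, 20, 27, 28, 19, 16]


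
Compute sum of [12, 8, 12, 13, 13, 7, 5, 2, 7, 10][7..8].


Prefix sums: [0, 12, 20, 32, 45, 58, 65, 70, 72, 79, 89]
Sum[7..8] = prefix[9] - prefix[7] = 79 - 70 = 9


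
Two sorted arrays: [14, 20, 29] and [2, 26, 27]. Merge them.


Compare heads, take smaller each step.
Merged: [2, 14, 20, 26, 27, 29]


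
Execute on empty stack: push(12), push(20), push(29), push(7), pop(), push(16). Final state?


push(12) -> [12]
push(20) -> [12, 20]
push(29) -> [12, 20, 29]
push(7) -> [12, 20, 29, 7]
pop() returns 7 -> [12, 20, 29]
push(16) -> [12, 20, 29, 16]
Final stack (bottom to top): [12, 20, 29, 16]


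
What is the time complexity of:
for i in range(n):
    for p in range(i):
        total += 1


Per nesting level: O(n) * O(n) [triangular over i] = O(n^2)
Complexity: O(n^2)


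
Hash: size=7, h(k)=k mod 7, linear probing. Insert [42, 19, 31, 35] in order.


Insertions: 42->slot 0; 19->slot 5; 31->slot 3; 35->slot 1
Table: [42, 35, None, 31, None, 19, None]


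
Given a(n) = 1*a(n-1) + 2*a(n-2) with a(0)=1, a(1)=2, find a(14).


Build bottom-up:
...a(12)=4096, a(13)=8192, a(14)=1*8192+2*4096=16384


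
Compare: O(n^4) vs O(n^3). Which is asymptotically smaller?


cubic grows slower than quartic
O(n^3) is asymptotically smaller; O(n^4) grows faster


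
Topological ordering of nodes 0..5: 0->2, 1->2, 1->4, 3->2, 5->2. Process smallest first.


Kahn's algorithm, process smallest node first
Order: [0, 1, 3, 4, 5, 2]


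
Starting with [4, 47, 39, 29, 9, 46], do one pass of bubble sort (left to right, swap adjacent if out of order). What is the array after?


After one pass: [4, 39, 29, 9, 46, 47]


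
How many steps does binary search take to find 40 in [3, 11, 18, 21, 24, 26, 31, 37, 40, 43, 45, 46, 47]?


Search for 40:
[0,12] mid=6 arr[6]=31
[7,12] mid=9 arr[9]=43
[7,8] mid=7 arr[7]=37
[8,8] mid=8 arr[8]=40
Total: 4 comparisons


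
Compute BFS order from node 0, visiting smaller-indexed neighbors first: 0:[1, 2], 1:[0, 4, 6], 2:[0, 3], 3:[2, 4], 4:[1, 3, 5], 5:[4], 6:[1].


BFS queue: start with [0]
Visit order: [0, 1, 2, 4, 6, 3, 5]


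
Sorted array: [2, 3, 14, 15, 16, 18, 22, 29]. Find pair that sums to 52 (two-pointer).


Two pointers: lo=0, hi=7
No pair sums to 52


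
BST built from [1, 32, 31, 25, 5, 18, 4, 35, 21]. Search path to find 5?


BST root = 1
Search for 5: compare at each node
Path: [1, 32, 31, 25, 5]


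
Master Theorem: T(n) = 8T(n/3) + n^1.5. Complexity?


a=8, b=3, c=1.5. log_3(8)=1.893 > c=1.5. Case 1: O(n^log_b(a)) = O(n^1.893)
Complexity: O(n^1.893)


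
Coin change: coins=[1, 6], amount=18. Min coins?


dp[0]=0; dp[i]=1+min(dp[i-c] for c in coins)
...dp[13]=3, dp[14]=4, dp[15]=5, dp[16]=6, dp[17]=7, dp[18]=3
Minimum coins for 18 = 3


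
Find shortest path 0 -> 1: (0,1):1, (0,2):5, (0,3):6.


Dijkstra from 0:
Distances: {0: 0, 1: 1, 2: 5, 3: 6}
Shortest distance to 1 = 1, path = [0, 1]


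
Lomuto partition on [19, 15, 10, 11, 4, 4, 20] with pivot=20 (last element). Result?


Elements <= 20 go left of pivot.
Result: [19, 15, 10, 11, 4, 4, 20], pivot at index 6


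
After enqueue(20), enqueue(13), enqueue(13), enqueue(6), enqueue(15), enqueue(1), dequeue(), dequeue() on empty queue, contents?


enqueue(20) -> [20]
enqueue(13) -> [20, 13]
enqueue(13) -> [20, 13, 13]
enqueue(6) -> [20, 13, 13, 6]
enqueue(15) -> [20, 13, 13, 6, 15]
enqueue(1) -> [20, 13, 13, 6, 15, 1]
dequeue() returns 20 -> [13, 13, 6, 15, 1]
dequeue() returns 13 -> [13, 6, 15, 1]
Final queue (front to back): [13, 6, 15, 1]


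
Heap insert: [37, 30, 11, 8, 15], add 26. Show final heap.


Append 26: [37, 30, 11, 8, 15, 26]
Bubble up: swap idx 5(26) with idx 2(11)
Result: [37, 30, 26, 8, 15, 11]


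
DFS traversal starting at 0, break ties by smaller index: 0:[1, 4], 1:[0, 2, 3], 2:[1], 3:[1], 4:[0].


DFS stack-based: start with [0]
Visit order: [0, 1, 2, 3, 4]


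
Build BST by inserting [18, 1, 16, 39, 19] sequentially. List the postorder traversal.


Root = 18; build tree by BST insertion.
Postorder traversal: [16, 1, 19, 39, 18]


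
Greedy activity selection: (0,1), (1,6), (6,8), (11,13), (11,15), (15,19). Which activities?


Greedy: pick earliest-ending, then skip overlaps.
Selected (5 activities): [(0, 1), (1, 6), (6, 8), (11, 13), (15, 19)]


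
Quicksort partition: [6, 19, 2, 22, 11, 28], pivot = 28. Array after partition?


Elements <= 28 go left of pivot.
Result: [6, 19, 2, 22, 11, 28], pivot at index 5


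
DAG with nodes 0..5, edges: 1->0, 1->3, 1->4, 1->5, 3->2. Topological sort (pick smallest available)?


Kahn's algorithm, process smallest node first
Order: [1, 0, 3, 2, 4, 5]


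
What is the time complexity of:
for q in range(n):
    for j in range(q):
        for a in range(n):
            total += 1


Per nesting level: O(n) * O(n) [triangular over q] * O(n) = O(n^3)
Complexity: O(n^3)


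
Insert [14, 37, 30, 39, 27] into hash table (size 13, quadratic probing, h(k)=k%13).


Insertions: 14->slot 1; 37->slot 11; 30->slot 4; 39->slot 0; 27->slot 2
Table: [39, 14, 27, None, 30, None, None, None, None, None, None, 37, None]


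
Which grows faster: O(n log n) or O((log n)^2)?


polylogarithmic grows slower than linearithmic
O((log n)^2) is asymptotically smaller; O(n log n) grows faster


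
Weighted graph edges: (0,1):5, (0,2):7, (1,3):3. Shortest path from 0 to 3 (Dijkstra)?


Dijkstra from 0:
Distances: {0: 0, 1: 5, 2: 7, 3: 8}
Shortest distance to 3 = 8, path = [0, 1, 3]


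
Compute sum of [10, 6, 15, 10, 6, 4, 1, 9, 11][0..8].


Prefix sums: [0, 10, 16, 31, 41, 47, 51, 52, 61, 72]
Sum[0..8] = prefix[9] - prefix[0] = 72 - 0 = 72


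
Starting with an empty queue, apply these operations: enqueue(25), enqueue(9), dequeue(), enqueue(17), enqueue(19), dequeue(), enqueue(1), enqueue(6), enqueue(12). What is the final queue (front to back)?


enqueue(25) -> [25]
enqueue(9) -> [25, 9]
dequeue() returns 25 -> [9]
enqueue(17) -> [9, 17]
enqueue(19) -> [9, 17, 19]
dequeue() returns 9 -> [17, 19]
enqueue(1) -> [17, 19, 1]
enqueue(6) -> [17, 19, 1, 6]
enqueue(12) -> [17, 19, 1, 6, 12]
Final queue (front to back): [17, 19, 1, 6, 12]


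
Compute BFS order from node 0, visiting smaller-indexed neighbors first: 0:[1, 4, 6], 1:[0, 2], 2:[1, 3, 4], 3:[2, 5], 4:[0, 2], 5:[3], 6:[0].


BFS queue: start with [0]
Visit order: [0, 1, 4, 6, 2, 3, 5]


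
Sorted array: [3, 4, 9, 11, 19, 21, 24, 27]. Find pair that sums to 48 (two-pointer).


Two pointers: lo=0, hi=7
Found pair: (21, 27) summing to 48


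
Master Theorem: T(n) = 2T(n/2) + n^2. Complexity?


a=2, b=2, c=2. log_2(2)=1 < c=2. Case 3: O(n^c) = O(n^2)
Complexity: O(n^2)


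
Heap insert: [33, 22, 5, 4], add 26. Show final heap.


Append 26: [33, 22, 5, 4, 26]
Bubble up: swap idx 4(26) with idx 1(22)
Result: [33, 26, 5, 4, 22]


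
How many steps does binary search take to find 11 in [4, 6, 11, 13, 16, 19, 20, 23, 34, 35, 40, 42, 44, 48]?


Search for 11:
[0,13] mid=6 arr[6]=20
[0,5] mid=2 arr[2]=11
Total: 2 comparisons


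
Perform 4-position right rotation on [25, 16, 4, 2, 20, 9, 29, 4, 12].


Right rotate by 4: [9, 29, 4, 12, 25, 16, 4, 2, 20]


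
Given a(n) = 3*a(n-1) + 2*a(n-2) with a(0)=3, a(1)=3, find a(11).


Build bottom-up:
...a(9)=104763, a(10)=373119, a(11)=3*373119+2*104763=1328883


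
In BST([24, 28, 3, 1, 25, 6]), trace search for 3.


BST root = 24
Search for 3: compare at each node
Path: [24, 3]


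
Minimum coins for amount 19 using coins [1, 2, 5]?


dp[0]=0; dp[i]=1+min(dp[i-c] for c in coins)
...dp[14]=4, dp[15]=3, dp[16]=4, dp[17]=4, dp[18]=5, dp[19]=5
Minimum coins for 19 = 5


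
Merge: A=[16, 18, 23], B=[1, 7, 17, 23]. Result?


Compare heads, take smaller each step.
Merged: [1, 7, 16, 17, 18, 23, 23]


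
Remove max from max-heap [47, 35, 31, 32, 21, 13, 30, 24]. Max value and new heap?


Max = 47
Replace root with last, heapify down
Resulting heap: [35, 32, 31, 24, 21, 13, 30]


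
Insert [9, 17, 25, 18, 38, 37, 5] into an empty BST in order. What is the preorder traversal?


Root = 9; build tree by BST insertion.
Preorder traversal: [9, 5, 17, 25, 18, 38, 37]


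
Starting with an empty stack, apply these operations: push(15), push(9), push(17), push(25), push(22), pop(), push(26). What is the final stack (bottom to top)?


push(15) -> [15]
push(9) -> [15, 9]
push(17) -> [15, 9, 17]
push(25) -> [15, 9, 17, 25]
push(22) -> [15, 9, 17, 25, 22]
pop() returns 22 -> [15, 9, 17, 25]
push(26) -> [15, 9, 17, 25, 26]
Final stack (bottom to top): [15, 9, 17, 25, 26]


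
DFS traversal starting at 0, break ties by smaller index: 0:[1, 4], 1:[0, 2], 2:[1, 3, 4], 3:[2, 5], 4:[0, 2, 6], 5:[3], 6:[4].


DFS stack-based: start with [0]
Visit order: [0, 1, 2, 3, 5, 4, 6]


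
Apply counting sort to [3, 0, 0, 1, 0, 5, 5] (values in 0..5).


Count array: [3, 1, 0, 1, 0, 2]
Reconstruct: [0, 0, 0, 1, 3, 5, 5]


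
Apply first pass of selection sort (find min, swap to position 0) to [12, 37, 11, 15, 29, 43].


After one pass: [11, 37, 12, 15, 29, 43]


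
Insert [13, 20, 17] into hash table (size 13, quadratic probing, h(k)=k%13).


Insertions: 13->slot 0; 20->slot 7; 17->slot 4
Table: [13, None, None, None, 17, None, None, 20, None, None, None, None, None]


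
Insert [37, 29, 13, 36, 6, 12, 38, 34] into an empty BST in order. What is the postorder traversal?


Root = 37; build tree by BST insertion.
Postorder traversal: [12, 6, 13, 34, 36, 29, 38, 37]


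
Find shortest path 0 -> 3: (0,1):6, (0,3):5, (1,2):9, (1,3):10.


Dijkstra from 0:
Distances: {0: 0, 1: 6, 2: 15, 3: 5}
Shortest distance to 3 = 5, path = [0, 3]


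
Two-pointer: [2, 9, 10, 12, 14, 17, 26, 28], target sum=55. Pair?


Two pointers: lo=0, hi=7
No pair sums to 55


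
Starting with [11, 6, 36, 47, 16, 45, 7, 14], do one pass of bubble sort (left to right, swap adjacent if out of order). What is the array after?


After one pass: [6, 11, 36, 16, 45, 7, 14, 47]


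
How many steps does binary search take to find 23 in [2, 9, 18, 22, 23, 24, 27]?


Search for 23:
[0,6] mid=3 arr[3]=22
[4,6] mid=5 arr[5]=24
[4,4] mid=4 arr[4]=23
Total: 3 comparisons


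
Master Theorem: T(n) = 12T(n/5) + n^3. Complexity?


a=12, b=5, c=3. log_5(12)=1.544 < c=3. Case 3: O(n^c) = O(n^3)
Complexity: O(n^3)


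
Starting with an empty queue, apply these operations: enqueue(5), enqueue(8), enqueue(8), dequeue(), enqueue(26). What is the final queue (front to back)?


enqueue(5) -> [5]
enqueue(8) -> [5, 8]
enqueue(8) -> [5, 8, 8]
dequeue() returns 5 -> [8, 8]
enqueue(26) -> [8, 8, 26]
Final queue (front to back): [8, 8, 26]


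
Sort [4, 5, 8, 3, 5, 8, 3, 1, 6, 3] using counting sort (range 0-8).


Count array: [0, 1, 0, 3, 1, 2, 1, 0, 2]
Reconstruct: [1, 3, 3, 3, 4, 5, 5, 6, 8, 8]


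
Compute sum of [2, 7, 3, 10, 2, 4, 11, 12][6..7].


Prefix sums: [0, 2, 9, 12, 22, 24, 28, 39, 51]
Sum[6..7] = prefix[8] - prefix[6] = 51 - 28 = 23


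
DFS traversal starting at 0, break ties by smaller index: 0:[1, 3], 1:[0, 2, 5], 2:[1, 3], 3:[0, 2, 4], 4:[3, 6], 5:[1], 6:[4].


DFS stack-based: start with [0]
Visit order: [0, 1, 2, 3, 4, 6, 5]


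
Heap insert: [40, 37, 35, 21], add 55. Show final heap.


Append 55: [40, 37, 35, 21, 55]
Bubble up: swap idx 4(55) with idx 1(37); swap idx 1(55) with idx 0(40)
Result: [55, 40, 35, 21, 37]


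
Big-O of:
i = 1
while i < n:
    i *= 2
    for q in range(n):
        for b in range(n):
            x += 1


Per nesting level: O(log n) * O(n) * O(n) = O(n^2 log n)
Complexity: O(n^2 log n)


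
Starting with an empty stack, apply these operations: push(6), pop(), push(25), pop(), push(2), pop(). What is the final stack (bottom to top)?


push(6) -> [6]
pop() returns 6 -> []
push(25) -> [25]
pop() returns 25 -> []
push(2) -> [2]
pop() returns 2 -> []
Final stack (bottom to top): []


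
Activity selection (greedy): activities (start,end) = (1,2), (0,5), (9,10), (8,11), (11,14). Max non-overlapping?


Greedy: pick earliest-ending, then skip overlaps.
Selected (3 activities): [(1, 2), (9, 10), (11, 14)]


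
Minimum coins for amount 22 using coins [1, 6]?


dp[0]=0; dp[i]=1+min(dp[i-c] for c in coins)
...dp[17]=7, dp[18]=3, dp[19]=4, dp[20]=5, dp[21]=6, dp[22]=7
Minimum coins for 22 = 7


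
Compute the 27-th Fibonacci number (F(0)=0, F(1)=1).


F(n)=F(n-1)+F(n-2)
...F(25)=75025, F(26)=121393, F(27)=196418


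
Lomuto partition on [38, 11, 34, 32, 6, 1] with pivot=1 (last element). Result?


Elements <= 1 go left of pivot.
Result: [1, 11, 34, 32, 6, 38], pivot at index 0


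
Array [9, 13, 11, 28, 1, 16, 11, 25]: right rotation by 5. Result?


Right rotate by 5: [28, 1, 16, 11, 25, 9, 13, 11]


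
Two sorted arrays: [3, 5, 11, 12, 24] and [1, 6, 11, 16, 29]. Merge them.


Compare heads, take smaller each step.
Merged: [1, 3, 5, 6, 11, 11, 12, 16, 24, 29]


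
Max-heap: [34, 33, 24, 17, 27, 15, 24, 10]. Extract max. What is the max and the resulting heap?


Max = 34
Replace root with last, heapify down
Resulting heap: [33, 27, 24, 17, 10, 15, 24]


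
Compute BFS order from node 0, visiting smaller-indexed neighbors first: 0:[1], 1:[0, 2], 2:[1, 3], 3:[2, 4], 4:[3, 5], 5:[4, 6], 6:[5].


BFS queue: start with [0]
Visit order: [0, 1, 2, 3, 4, 5, 6]


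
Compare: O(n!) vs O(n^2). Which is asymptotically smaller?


quadratic grows slower than factorial
O(n^2) is asymptotically smaller; O(n!) grows faster


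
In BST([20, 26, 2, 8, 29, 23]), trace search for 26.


BST root = 20
Search for 26: compare at each node
Path: [20, 26]


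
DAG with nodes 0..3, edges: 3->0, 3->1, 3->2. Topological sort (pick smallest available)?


Kahn's algorithm, process smallest node first
Order: [3, 0, 1, 2]


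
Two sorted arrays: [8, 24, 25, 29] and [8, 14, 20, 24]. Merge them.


Compare heads, take smaller each step.
Merged: [8, 8, 14, 20, 24, 24, 25, 29]


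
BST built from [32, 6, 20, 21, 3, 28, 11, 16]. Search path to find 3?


BST root = 32
Search for 3: compare at each node
Path: [32, 6, 3]


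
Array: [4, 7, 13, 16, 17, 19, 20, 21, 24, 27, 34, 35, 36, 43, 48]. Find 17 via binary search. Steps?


Search for 17:
[0,14] mid=7 arr[7]=21
[0,6] mid=3 arr[3]=16
[4,6] mid=5 arr[5]=19
[4,4] mid=4 arr[4]=17
Total: 4 comparisons


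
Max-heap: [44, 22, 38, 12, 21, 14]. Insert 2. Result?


Append 2: [44, 22, 38, 12, 21, 14, 2]
Bubble up: no swaps needed
Result: [44, 22, 38, 12, 21, 14, 2]


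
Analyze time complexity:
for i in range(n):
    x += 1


Per nesting level: O(n) = O(n)
Complexity: O(n)


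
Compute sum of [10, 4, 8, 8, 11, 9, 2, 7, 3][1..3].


Prefix sums: [0, 10, 14, 22, 30, 41, 50, 52, 59, 62]
Sum[1..3] = prefix[4] - prefix[1] = 30 - 10 = 20


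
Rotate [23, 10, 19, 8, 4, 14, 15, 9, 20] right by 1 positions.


Right rotate by 1: [20, 23, 10, 19, 8, 4, 14, 15, 9]


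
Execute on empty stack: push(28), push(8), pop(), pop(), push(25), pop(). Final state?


push(28) -> [28]
push(8) -> [28, 8]
pop() returns 8 -> [28]
pop() returns 28 -> []
push(25) -> [25]
pop() returns 25 -> []
Final stack (bottom to top): []


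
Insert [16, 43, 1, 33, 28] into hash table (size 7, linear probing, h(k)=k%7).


Insertions: 16->slot 2; 43->slot 1; 1->slot 3; 33->slot 5; 28->slot 0
Table: [28, 43, 16, 1, None, 33, None]


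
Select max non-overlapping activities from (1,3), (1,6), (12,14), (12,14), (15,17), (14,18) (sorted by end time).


Greedy: pick earliest-ending, then skip overlaps.
Selected (3 activities): [(1, 3), (12, 14), (15, 17)]


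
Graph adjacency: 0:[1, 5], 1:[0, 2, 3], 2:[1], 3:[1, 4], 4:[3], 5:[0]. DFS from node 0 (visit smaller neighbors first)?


DFS stack-based: start with [0]
Visit order: [0, 1, 2, 3, 4, 5]


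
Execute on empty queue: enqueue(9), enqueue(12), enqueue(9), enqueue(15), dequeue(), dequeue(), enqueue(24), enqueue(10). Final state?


enqueue(9) -> [9]
enqueue(12) -> [9, 12]
enqueue(9) -> [9, 12, 9]
enqueue(15) -> [9, 12, 9, 15]
dequeue() returns 9 -> [12, 9, 15]
dequeue() returns 12 -> [9, 15]
enqueue(24) -> [9, 15, 24]
enqueue(10) -> [9, 15, 24, 10]
Final queue (front to back): [9, 15, 24, 10]


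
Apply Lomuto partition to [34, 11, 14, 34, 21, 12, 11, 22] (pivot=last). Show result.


Elements <= 22 go left of pivot.
Result: [11, 14, 21, 12, 11, 22, 34, 34], pivot at index 5


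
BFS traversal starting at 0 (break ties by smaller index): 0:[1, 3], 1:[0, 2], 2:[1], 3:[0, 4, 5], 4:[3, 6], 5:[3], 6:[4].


BFS queue: start with [0]
Visit order: [0, 1, 3, 2, 4, 5, 6]


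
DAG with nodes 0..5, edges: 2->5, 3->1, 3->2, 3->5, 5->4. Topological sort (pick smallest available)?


Kahn's algorithm, process smallest node first
Order: [0, 3, 1, 2, 5, 4]


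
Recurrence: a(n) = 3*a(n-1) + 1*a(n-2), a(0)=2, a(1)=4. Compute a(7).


Build bottom-up:
...a(5)=502, a(6)=1658, a(7)=3*1658+1*502=5476


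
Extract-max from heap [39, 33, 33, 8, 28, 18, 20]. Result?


Max = 39
Replace root with last, heapify down
Resulting heap: [33, 28, 33, 8, 20, 18]


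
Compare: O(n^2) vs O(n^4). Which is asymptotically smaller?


quadratic grows slower than quartic
O(n^2) is asymptotically smaller; O(n^4) grows faster


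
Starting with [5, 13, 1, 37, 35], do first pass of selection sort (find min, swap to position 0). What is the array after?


After one pass: [1, 13, 5, 37, 35]


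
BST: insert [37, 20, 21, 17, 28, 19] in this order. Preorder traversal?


Root = 37; build tree by BST insertion.
Preorder traversal: [37, 20, 17, 19, 21, 28]


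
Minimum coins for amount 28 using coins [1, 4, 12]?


dp[0]=0; dp[i]=1+min(dp[i-c] for c in coins)
...dp[23]=6, dp[24]=2, dp[25]=3, dp[26]=4, dp[27]=5, dp[28]=3
Minimum coins for 28 = 3


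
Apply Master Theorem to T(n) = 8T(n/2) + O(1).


a=8, b=2, c=0. log_2(8)=3 > c=0. Case 1: O(n^log_b(a)) = O(n^3)
Complexity: O(n^3)


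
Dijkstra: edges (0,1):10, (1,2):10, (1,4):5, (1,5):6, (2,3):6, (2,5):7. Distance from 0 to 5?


Dijkstra from 0:
Distances: {0: 0, 1: 10, 2: 20, 3: 26, 4: 15, 5: 16}
Shortest distance to 5 = 16, path = [0, 1, 5]


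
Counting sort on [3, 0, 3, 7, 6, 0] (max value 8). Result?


Count array: [2, 0, 0, 2, 0, 0, 1, 1, 0]
Reconstruct: [0, 0, 3, 3, 6, 7]


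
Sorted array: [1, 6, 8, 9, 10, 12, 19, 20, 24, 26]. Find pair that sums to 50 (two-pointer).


Two pointers: lo=0, hi=9
Found pair: (24, 26) summing to 50


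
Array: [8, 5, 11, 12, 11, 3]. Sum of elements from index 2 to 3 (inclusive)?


Prefix sums: [0, 8, 13, 24, 36, 47, 50]
Sum[2..3] = prefix[4] - prefix[2] = 36 - 13 = 23


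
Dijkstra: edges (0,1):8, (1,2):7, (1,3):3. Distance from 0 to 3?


Dijkstra from 0:
Distances: {0: 0, 1: 8, 2: 15, 3: 11}
Shortest distance to 3 = 11, path = [0, 1, 3]


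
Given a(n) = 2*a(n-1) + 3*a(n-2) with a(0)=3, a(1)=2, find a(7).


Build bottom-up:
...a(5)=302, a(6)=913, a(7)=2*913+3*302=2732


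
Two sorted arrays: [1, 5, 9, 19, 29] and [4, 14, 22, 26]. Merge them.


Compare heads, take smaller each step.
Merged: [1, 4, 5, 9, 14, 19, 22, 26, 29]


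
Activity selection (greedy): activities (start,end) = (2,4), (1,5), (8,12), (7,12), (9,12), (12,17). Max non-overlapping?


Greedy: pick earliest-ending, then skip overlaps.
Selected (3 activities): [(2, 4), (8, 12), (12, 17)]


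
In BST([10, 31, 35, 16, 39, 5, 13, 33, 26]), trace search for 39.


BST root = 10
Search for 39: compare at each node
Path: [10, 31, 35, 39]


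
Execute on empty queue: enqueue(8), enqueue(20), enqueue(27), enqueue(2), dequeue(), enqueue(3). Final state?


enqueue(8) -> [8]
enqueue(20) -> [8, 20]
enqueue(27) -> [8, 20, 27]
enqueue(2) -> [8, 20, 27, 2]
dequeue() returns 8 -> [20, 27, 2]
enqueue(3) -> [20, 27, 2, 3]
Final queue (front to back): [20, 27, 2, 3]


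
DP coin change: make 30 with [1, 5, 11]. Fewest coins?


dp[0]=0; dp[i]=1+min(dp[i-c] for c in coins)
...dp[25]=5, dp[26]=4, dp[27]=3, dp[28]=4, dp[29]=5, dp[30]=6
Minimum coins for 30 = 6


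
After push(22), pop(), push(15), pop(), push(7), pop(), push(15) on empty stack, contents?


push(22) -> [22]
pop() returns 22 -> []
push(15) -> [15]
pop() returns 15 -> []
push(7) -> [7]
pop() returns 7 -> []
push(15) -> [15]
Final stack (bottom to top): [15]


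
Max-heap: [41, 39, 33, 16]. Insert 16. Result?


Append 16: [41, 39, 33, 16, 16]
Bubble up: no swaps needed
Result: [41, 39, 33, 16, 16]


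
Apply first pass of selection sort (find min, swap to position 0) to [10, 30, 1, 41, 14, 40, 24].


After one pass: [1, 30, 10, 41, 14, 40, 24]


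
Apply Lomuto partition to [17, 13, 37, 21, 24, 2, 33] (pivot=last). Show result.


Elements <= 33 go left of pivot.
Result: [17, 13, 21, 24, 2, 33, 37], pivot at index 5


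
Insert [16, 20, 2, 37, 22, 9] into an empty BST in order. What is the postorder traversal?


Root = 16; build tree by BST insertion.
Postorder traversal: [9, 2, 22, 37, 20, 16]


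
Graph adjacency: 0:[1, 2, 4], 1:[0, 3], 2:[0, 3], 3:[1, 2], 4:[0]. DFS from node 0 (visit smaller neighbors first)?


DFS stack-based: start with [0]
Visit order: [0, 1, 3, 2, 4]


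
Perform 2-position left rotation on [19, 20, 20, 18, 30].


Left rotate by 2: [20, 18, 30, 19, 20]


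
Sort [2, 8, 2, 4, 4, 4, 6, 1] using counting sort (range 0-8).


Count array: [0, 1, 2, 0, 3, 0, 1, 0, 1]
Reconstruct: [1, 2, 2, 4, 4, 4, 6, 8]


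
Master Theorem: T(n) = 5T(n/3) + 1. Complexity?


a=5, b=3, c=0. log_3(5)=1.465 > c=0. Case 1: O(n^log_b(a)) = O(n^1.465)
Complexity: O(n^1.465)


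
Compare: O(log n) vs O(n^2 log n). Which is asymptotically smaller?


logarithmic grows slower than n^2 log n
O(log n) is asymptotically smaller; O(n^2 log n) grows faster


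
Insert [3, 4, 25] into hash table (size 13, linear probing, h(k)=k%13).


Insertions: 3->slot 3; 4->slot 4; 25->slot 12
Table: [None, None, None, 3, 4, None, None, None, None, None, None, None, 25]


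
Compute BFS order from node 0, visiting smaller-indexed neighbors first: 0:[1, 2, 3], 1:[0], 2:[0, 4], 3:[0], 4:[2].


BFS queue: start with [0]
Visit order: [0, 1, 2, 3, 4]


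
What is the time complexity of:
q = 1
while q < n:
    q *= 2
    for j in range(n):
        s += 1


Per nesting level: O(log n) * O(n) = O(n log n)
Complexity: O(n log n)


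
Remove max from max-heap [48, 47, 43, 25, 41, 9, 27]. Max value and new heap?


Max = 48
Replace root with last, heapify down
Resulting heap: [47, 41, 43, 25, 27, 9]


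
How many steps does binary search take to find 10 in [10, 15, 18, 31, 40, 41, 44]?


Search for 10:
[0,6] mid=3 arr[3]=31
[0,2] mid=1 arr[1]=15
[0,0] mid=0 arr[0]=10
Total: 3 comparisons


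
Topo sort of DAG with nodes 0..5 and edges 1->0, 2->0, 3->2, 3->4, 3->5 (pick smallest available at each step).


Kahn's algorithm, process smallest node first
Order: [1, 3, 2, 0, 4, 5]


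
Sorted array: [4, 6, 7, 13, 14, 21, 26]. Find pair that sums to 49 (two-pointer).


Two pointers: lo=0, hi=6
No pair sums to 49


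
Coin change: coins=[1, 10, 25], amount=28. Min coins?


dp[0]=0; dp[i]=1+min(dp[i-c] for c in coins)
...dp[23]=5, dp[24]=6, dp[25]=1, dp[26]=2, dp[27]=3, dp[28]=4
Minimum coins for 28 = 4


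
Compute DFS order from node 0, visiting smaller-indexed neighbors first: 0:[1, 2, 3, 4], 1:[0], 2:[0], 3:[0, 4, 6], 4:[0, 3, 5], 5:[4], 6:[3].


DFS stack-based: start with [0]
Visit order: [0, 1, 2, 3, 4, 5, 6]


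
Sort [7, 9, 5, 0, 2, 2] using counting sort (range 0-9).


Count array: [1, 0, 2, 0, 0, 1, 0, 1, 0, 1]
Reconstruct: [0, 2, 2, 5, 7, 9]


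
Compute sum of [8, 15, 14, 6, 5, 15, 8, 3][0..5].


Prefix sums: [0, 8, 23, 37, 43, 48, 63, 71, 74]
Sum[0..5] = prefix[6] - prefix[0] = 63 - 0 = 63


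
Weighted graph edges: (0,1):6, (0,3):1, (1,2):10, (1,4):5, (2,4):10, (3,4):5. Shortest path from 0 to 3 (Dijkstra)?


Dijkstra from 0:
Distances: {0: 0, 1: 6, 2: 16, 3: 1, 4: 6}
Shortest distance to 3 = 1, path = [0, 3]


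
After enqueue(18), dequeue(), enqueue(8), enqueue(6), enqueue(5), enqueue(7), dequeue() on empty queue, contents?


enqueue(18) -> [18]
dequeue() returns 18 -> []
enqueue(8) -> [8]
enqueue(6) -> [8, 6]
enqueue(5) -> [8, 6, 5]
enqueue(7) -> [8, 6, 5, 7]
dequeue() returns 8 -> [6, 5, 7]
Final queue (front to back): [6, 5, 7]


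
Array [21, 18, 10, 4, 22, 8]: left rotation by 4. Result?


Left rotate by 4: [22, 8, 21, 18, 10, 4]


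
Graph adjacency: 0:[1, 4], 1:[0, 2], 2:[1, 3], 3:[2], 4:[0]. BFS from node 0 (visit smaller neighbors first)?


BFS queue: start with [0]
Visit order: [0, 1, 4, 2, 3]


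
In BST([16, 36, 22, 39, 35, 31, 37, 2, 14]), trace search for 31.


BST root = 16
Search for 31: compare at each node
Path: [16, 36, 22, 35, 31]


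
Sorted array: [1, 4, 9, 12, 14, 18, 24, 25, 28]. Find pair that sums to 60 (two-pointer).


Two pointers: lo=0, hi=8
No pair sums to 60


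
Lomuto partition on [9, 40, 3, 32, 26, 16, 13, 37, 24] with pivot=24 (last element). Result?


Elements <= 24 go left of pivot.
Result: [9, 3, 16, 13, 24, 40, 32, 37, 26], pivot at index 4


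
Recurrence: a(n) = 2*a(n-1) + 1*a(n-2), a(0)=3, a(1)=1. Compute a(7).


Build bottom-up:
...a(5)=65, a(6)=157, a(7)=2*157+1*65=379
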